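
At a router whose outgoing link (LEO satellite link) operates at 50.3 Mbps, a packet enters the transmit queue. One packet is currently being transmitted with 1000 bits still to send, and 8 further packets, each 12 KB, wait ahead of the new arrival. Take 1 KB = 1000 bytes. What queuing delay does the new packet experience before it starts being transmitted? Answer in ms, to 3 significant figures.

Each queued packet: L/R = 96000/50300000 = 1.90855 ms.
8 queued → 15.2684 ms.
Plus remaining 1000 bits of current packet: 0.0198807 ms.
Queuing delay = 15.3 ms.

15.3 ms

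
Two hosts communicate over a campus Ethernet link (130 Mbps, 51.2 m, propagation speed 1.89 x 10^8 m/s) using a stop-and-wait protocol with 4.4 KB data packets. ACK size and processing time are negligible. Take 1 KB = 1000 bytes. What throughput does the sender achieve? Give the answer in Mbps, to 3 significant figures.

130 Mbps

t_tx = L/R = 35200/130000000 = 0.000270769 s.
t_prop = 51.2/189000000 = 2.70899e-07 s; RTT = 5.41799e-07 s.
Cycle = t_tx + RTT = 0.000271311 s.
Throughput = L / cycle = 35200 / 0.000271311 = 130 Mbps.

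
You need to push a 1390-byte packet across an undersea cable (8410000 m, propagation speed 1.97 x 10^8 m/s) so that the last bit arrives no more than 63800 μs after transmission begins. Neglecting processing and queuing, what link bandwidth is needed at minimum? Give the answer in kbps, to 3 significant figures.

L = 11120 bits.
Propagation delay = 8410000 / 197000000 = 42690.4 μs.
Transmission budget = 63800 − 42690.4 = 21109.6 μs.
R ≥ L / t_tx = 11120 bits / 0.0211096 s = 527 kbps.

527 kbps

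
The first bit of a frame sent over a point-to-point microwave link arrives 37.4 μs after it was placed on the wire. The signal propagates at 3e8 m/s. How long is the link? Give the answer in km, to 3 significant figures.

11.2 km

d = s × t_prop = 300000000 × 3.74e-05 = 11.2 km.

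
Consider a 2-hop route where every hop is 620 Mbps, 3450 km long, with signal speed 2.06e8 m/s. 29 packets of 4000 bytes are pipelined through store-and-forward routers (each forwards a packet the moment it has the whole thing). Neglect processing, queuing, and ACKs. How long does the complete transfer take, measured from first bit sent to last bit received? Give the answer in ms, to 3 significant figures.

Per-hop transmission t_tx = L/R = 32000/620000000 = 0.0516129 ms.
Per-hop propagation t_prop = 3450000/206000000 = 16.7476 ms.
Pipeline fill: first packet needs 2·t_tx to clear all hops; remaining 28 packets each add one t_tx.
Total = (2+29-1)·t_tx + 2·t_prop = 30·0.0516129 + 2·16.7476 = 35.0 ms.

35.0 ms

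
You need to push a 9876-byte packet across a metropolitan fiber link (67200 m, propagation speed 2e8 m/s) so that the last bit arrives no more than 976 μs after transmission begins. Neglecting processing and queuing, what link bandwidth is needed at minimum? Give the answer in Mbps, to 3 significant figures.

L = 79008 bits.
Propagation delay = 67200 / 200000000 = 336 μs.
Transmission budget = 976 − 336 = 640 μs.
R ≥ L / t_tx = 79008 bits / 0.00064 s = 123 Mbps.

123 Mbps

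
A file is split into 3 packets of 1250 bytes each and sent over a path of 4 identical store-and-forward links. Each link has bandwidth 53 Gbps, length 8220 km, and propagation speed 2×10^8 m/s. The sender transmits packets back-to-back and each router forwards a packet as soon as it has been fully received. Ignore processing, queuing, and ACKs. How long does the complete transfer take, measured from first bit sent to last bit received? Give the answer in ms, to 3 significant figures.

164 ms

Per-hop transmission t_tx = L/R = 10000/53000000000 = 0.000188679 ms.
Per-hop propagation t_prop = 8220000/200000000 = 41.1 ms.
Pipeline fill: first packet needs 4·t_tx to clear all hops; remaining 2 packets each add one t_tx.
Total = (4+3-1)·t_tx + 4·t_prop = 6·0.000188679 + 4·41.1 = 164 ms.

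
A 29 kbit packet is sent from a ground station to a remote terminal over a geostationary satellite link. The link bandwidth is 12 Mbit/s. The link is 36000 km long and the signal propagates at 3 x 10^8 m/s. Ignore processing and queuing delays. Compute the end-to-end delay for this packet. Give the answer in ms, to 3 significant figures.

L = 29000 bits.
Transmission delay = L/R = 29000 / 12000000 = 2.41667 ms.
Propagation delay = d/s = 36000000 m / 300000000 m/s = 120 ms.
Total = 122 ms.

122 ms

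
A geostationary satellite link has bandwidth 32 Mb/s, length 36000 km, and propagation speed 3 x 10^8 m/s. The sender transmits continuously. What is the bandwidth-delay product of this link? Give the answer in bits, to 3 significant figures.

Propagation delay = 36000000 / 300000000 = 0.12 s.
BDP = R × t_prop = 32000000 × 0.12 = 3840000 bits.

3840000 bits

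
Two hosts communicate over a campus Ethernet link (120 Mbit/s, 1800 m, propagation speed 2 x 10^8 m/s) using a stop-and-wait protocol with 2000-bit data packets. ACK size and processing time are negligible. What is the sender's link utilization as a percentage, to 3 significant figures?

t_tx = L/R = 2000/120000000 = 1.66667e-05 s.
t_prop = 1800/200000000 = 9e-06 s; RTT = 1.8e-05 s.
Cycle = t_tx + RTT = 3.46667e-05 s.
Utilization = t_tx / cycle = 1.66667e-05/3.46667e-05 = 48.1 %.

48.1 %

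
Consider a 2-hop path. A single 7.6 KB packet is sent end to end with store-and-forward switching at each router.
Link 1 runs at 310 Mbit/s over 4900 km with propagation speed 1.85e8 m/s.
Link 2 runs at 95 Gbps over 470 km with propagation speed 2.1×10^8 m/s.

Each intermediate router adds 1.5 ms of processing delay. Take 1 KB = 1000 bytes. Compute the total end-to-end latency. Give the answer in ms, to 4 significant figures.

30.42 ms

L = 60800 bits.
Transmission delays (L/R per hop): 0.196129, 0.00064 ms; sum = 0.196769 ms.
Propagation delays (d/s per hop): 26.4865, 2.2381 ms; sum = 28.7246 ms.
Processing at 1 router(s): 1 × 1.5 ms = 1.5 ms.
End-to-end = 30.42 ms.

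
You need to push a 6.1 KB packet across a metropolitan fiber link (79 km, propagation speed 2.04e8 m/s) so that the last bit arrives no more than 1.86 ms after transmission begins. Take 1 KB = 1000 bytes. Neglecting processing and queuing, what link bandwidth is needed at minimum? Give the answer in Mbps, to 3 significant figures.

L = 48800 bits.
Propagation delay = 79000 / 204000000 = 0.387255 ms.
Transmission budget = 1.86 − 0.387255 = 1.47275 ms.
R ≥ L / t_tx = 48800 bits / 0.00147275 s = 33.1 Mbps.

33.1 Mbps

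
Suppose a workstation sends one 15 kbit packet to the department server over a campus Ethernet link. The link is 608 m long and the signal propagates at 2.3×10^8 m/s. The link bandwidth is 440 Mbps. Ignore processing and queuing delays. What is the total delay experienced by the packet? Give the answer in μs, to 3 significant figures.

36.7 μs

L = 15000 bits.
Transmission delay = L/R = 15000 / 440000000 = 34.0909 μs.
Propagation delay = d/s = 608 m / 2.3e+08 m/s = 2.64348 μs.
Total = 36.7 μs.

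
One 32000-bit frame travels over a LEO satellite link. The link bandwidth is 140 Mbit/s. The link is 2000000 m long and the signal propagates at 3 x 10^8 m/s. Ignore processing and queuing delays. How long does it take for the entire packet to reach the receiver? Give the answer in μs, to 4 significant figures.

6895 μs

Transmission delay = L/R = 32000 / 140000000 = 228.571 μs.
Propagation delay = d/s = 2000000 m / 300000000 m/s = 6666.67 μs.
Total = 6895 μs.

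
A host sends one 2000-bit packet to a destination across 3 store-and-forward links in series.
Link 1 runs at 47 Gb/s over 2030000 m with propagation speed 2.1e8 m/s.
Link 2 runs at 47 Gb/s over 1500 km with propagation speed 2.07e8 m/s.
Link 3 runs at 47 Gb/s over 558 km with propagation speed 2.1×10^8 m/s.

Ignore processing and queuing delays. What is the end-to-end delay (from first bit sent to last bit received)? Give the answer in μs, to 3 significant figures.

19600 μs

Transmission delay per hop = L/R = 2000/47000000000 = 0.0425532 μs; 3 hops → 0.12766 μs.
Propagation delays (d/s per hop): 9666.67, 7246.38, 2657.14 μs; sum = 19570.2 μs.
End-to-end = 19600 μs.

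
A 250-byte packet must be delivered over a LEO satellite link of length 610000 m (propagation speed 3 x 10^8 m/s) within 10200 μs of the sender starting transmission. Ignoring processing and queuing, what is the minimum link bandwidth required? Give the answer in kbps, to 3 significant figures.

L = 2000 bits.
Propagation delay = 610000 / 300000000 = 2033.33 μs.
Transmission budget = 10200 − 2033.33 = 8166.67 μs.
R ≥ L / t_tx = 2000 bits / 0.00816667 s = 245 kbps.

245 kbps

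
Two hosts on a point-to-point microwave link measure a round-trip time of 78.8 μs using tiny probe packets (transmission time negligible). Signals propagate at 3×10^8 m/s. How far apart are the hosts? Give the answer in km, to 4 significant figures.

One-way propagation = RTT/2 = 39.4 μs.
d = s × t = 300000000 × 3.94e-05 = 11.82 km.

11.82 km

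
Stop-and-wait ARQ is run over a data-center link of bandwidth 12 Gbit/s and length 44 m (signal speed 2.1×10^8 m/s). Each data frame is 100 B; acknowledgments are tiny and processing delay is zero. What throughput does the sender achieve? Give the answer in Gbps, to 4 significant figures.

1.647 Gbps

t_tx = L/R = 800/12000000000 = 6.66667e-08 s.
t_prop = 44/210000000 = 2.09524e-07 s; RTT = 4.19048e-07 s.
Cycle = t_tx + RTT = 4.85714e-07 s.
Throughput = L / cycle = 800 / 4.85714e-07 = 1.647 Gbps.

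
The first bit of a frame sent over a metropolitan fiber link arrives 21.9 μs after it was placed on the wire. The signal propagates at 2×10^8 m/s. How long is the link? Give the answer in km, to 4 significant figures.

d = s × t_prop = 200000000 × 2.19e-05 = 4.380 km.

4.380 km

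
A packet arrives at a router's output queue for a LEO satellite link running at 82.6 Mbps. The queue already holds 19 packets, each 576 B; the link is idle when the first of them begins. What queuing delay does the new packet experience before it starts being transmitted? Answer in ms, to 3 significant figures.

1.06 ms

Each queued packet: L/R = 4608/82600000 = 0.0557869 ms.
19 queued → 1.05995 ms.
Queuing delay = 1.06 ms.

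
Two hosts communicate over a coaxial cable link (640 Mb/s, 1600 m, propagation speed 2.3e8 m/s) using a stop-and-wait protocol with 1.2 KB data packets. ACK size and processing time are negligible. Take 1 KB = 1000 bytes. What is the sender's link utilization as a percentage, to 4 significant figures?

51.88 %

t_tx = L/R = 9600/640000000 = 1.5e-05 s.
t_prop = 1600/2.3e+08 = 6.95652e-06 s; RTT = 1.3913e-05 s.
Cycle = t_tx + RTT = 2.8913e-05 s.
Utilization = t_tx / cycle = 1.5e-05/2.8913e-05 = 51.88 %.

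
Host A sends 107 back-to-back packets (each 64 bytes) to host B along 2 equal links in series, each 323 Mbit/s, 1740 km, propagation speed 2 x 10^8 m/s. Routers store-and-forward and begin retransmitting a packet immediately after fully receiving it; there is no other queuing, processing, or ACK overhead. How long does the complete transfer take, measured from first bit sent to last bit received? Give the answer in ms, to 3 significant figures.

17.6 ms

Per-hop transmission t_tx = L/R = 512/323000000 = 0.00158514 ms.
Per-hop propagation t_prop = 1740000/200000000 = 8.7 ms.
Pipeline fill: first packet needs 2·t_tx to clear all hops; remaining 106 packets each add one t_tx.
Total = (2+107-1)·t_tx + 2·t_prop = 108·0.00158514 + 2·8.7 = 17.6 ms.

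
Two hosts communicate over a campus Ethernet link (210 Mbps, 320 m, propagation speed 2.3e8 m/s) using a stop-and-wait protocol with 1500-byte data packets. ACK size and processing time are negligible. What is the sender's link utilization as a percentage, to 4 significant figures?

t_tx = L/R = 12000/210000000 = 5.71429e-05 s.
t_prop = 320/2.3e+08 = 1.3913e-06 s; RTT = 2.78261e-06 s.
Cycle = t_tx + RTT = 5.99255e-05 s.
Utilization = t_tx / cycle = 5.71429e-05/5.99255e-05 = 95.36 %.

95.36 %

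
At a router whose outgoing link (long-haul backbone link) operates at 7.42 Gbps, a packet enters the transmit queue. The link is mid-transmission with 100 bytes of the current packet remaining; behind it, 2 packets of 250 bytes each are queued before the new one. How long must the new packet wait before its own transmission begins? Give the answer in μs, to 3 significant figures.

Each queued packet: L/R = 2000/7420000000 = 0.269542 μs.
2 queued → 0.539084 μs.
Plus remaining 800 bits of current packet: 0.107817 μs.
Queuing delay = 0.647 μs.

0.647 μs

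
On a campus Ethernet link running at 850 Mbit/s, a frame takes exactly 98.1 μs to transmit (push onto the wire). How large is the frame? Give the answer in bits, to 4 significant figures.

83390 bits

L = R × t_tx = 850000000 b/s × 9.81e-05 s = 83385 bits.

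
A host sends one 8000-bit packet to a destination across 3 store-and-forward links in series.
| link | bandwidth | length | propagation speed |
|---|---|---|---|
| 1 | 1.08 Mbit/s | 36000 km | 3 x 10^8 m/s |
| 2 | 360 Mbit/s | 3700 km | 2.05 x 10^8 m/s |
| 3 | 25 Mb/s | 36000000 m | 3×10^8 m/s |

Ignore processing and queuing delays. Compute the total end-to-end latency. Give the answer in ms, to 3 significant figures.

266 ms

Transmission delays (L/R per hop): 7.40741, 0.0222222, 0.32 ms; sum = 7.74963 ms.
Propagation delays (d/s per hop): 120, 18.0488, 120 ms; sum = 258.049 ms.
End-to-end = 266 ms.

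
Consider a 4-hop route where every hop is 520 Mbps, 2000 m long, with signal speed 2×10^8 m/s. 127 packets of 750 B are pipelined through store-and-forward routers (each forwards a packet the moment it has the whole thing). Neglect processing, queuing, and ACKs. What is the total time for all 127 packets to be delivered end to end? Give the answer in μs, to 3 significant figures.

1540 μs

Per-hop transmission t_tx = L/R = 6000/520000000 = 11.5385 μs.
Per-hop propagation t_prop = 2000/200000000 = 10 μs.
Pipeline fill: first packet needs 4·t_tx to clear all hops; remaining 126 packets each add one t_tx.
Total = (4+127-1)·t_tx + 4·t_prop = 130·11.5385 + 4·10 = 1540 μs.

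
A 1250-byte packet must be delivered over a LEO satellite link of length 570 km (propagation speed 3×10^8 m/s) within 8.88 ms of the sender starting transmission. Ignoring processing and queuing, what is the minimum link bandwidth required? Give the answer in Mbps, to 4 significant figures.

1.433 Mbps

L = 10000 bits.
Propagation delay = 570000 / 300000000 = 1.9 ms.
Transmission budget = 8.88 − 1.9 = 6.98 ms.
R ≥ L / t_tx = 10000 bits / 0.00698 s = 1.433 Mbps.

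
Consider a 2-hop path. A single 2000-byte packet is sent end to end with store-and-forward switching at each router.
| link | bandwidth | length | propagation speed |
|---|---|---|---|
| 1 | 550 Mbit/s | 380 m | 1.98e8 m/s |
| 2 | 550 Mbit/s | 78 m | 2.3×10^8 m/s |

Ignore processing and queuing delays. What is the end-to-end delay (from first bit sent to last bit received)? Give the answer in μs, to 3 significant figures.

60.4 μs

L = 2000 × 8 = 16000 bits.
Transmission delay per hop = L/R = 16000/550000000 = 29.0909 μs; 2 hops → 58.1818 μs.
Propagation delays (d/s per hop): 1.91919, 0.33913 μs; sum = 2.25832 μs.
End-to-end = 60.4 μs.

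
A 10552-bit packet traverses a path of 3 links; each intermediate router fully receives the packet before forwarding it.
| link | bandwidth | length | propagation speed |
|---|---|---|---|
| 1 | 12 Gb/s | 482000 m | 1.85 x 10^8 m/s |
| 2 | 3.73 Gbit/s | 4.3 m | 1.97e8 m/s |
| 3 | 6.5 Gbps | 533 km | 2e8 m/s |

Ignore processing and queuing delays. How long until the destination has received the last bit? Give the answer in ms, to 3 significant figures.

5.28 ms

Transmission delays (L/R per hop): 0.000879333, 0.00282895, 0.00162338 ms; sum = 0.00533167 ms.
Propagation delays (d/s per hop): 2.60541, 2.18274e-05, 2.665 ms; sum = 5.27043 ms.
End-to-end = 5.28 ms.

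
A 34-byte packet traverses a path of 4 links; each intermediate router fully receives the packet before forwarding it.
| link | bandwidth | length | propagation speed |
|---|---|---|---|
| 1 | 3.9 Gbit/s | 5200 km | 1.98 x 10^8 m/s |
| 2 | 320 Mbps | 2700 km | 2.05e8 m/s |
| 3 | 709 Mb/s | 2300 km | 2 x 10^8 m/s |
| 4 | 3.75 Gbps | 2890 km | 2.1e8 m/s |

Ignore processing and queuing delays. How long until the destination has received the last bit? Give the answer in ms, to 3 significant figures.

64.7 ms

L = 34 × 8 = 272 bits.
Transmission delays (L/R per hop): 6.97436e-05, 0.00085, 0.000383639, 7.25333e-05 ms; sum = 0.00137592 ms.
Propagation delays (d/s per hop): 26.2626, 13.1707, 11.5, 13.7619 ms; sum = 64.6953 ms.
End-to-end = 64.7 ms.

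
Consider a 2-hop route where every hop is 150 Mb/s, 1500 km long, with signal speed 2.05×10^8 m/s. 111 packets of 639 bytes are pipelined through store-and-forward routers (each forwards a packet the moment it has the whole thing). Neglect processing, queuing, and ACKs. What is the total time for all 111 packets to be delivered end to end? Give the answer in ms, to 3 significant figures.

18.5 ms

Per-hop transmission t_tx = L/R = 5112/150000000 = 0.03408 ms.
Per-hop propagation t_prop = 1500000/2.05e+08 = 7.31707 ms.
Pipeline fill: first packet needs 2·t_tx to clear all hops; remaining 110 packets each add one t_tx.
Total = (2+111-1)·t_tx + 2·t_prop = 112·0.03408 + 2·7.31707 = 18.5 ms.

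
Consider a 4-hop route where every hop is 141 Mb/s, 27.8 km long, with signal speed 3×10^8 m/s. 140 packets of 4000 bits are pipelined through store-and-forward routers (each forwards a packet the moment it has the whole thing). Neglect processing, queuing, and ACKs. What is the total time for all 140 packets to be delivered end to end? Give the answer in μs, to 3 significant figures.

Per-hop transmission t_tx = L/R = 4000/141000000 = 28.3688 μs.
Per-hop propagation t_prop = 27800/300000000 = 92.6667 μs.
Pipeline fill: first packet needs 4·t_tx to clear all hops; remaining 139 packets each add one t_tx.
Total = (4+140-1)·t_tx + 4·t_prop = 143·28.3688 + 4·92.6667 = 4430 μs.

4430 μs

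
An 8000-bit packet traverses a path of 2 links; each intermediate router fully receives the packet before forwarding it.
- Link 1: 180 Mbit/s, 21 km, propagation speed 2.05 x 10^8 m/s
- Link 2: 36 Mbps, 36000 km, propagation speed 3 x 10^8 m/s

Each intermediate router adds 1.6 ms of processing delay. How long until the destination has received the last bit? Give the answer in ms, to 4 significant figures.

Transmission delays (L/R per hop): 0.0444444, 0.222222 ms; sum = 0.266667 ms.
Propagation delays (d/s per hop): 0.102439, 120 ms; sum = 120.102 ms.
Processing at 1 router(s): 1 × 1.6 ms = 1.6 ms.
End-to-end = 122.0 ms.

122.0 ms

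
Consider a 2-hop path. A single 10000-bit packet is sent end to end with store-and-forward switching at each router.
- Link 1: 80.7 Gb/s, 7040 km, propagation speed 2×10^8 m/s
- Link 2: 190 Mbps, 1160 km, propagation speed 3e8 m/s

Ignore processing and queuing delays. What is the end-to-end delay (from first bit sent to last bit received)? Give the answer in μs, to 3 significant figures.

39100 μs

Transmission delays (L/R per hop): 0.123916, 52.6316 μs; sum = 52.7555 μs.
Propagation delays (d/s per hop): 35200, 3866.67 μs; sum = 39066.7 μs.
End-to-end = 39100 μs.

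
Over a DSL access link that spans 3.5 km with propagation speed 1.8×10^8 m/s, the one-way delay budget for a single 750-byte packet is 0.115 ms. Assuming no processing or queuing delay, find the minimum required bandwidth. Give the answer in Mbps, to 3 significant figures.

62.8 Mbps

L = 6000 bits.
Propagation delay = 3500 / 180000000 = 0.0194444 ms.
Transmission budget = 0.115 − 0.0194444 = 0.0955556 ms.
R ≥ L / t_tx = 6000 bits / 9.55556e-05 s = 62.8 Mbps.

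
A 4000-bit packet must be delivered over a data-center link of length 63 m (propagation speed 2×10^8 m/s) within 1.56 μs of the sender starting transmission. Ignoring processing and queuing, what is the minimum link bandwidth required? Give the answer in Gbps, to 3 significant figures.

3.21 Gbps

Propagation delay = 63 / 200000000 = 0.315 μs.
Transmission budget = 1.56 − 0.315 = 1.245 μs.
R ≥ L / t_tx = 4000 bits / 1.245e-06 s = 3.21 Gbps.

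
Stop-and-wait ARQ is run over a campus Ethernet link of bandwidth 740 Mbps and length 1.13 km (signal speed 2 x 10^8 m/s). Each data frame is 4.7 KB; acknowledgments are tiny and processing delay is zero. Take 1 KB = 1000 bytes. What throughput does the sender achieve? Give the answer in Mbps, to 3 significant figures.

605 Mbps

t_tx = L/R = 37600/740000000 = 5.08108e-05 s.
t_prop = 1130/200000000 = 5.65e-06 s; RTT = 1.13e-05 s.
Cycle = t_tx + RTT = 6.21108e-05 s.
Throughput = L / cycle = 37600 / 6.21108e-05 = 605 Mbps.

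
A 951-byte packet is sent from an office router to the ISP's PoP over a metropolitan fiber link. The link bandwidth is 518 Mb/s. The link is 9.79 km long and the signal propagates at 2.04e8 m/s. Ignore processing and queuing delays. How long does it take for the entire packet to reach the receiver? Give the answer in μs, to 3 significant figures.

62.7 μs

L = 951 × 8 = 7608 bits.
Transmission delay = L/R = 7608 / 518000000 = 14.6873 μs.
Propagation delay = d/s = 9790 m / 204000000 m/s = 47.9902 μs.
Total = 62.7 μs.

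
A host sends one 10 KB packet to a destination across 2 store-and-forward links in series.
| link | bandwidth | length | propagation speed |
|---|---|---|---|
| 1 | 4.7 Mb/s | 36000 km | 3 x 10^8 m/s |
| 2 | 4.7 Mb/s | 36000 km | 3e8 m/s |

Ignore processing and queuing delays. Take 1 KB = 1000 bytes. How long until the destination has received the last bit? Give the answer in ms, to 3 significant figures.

274 ms

L = 80000 bits.
Transmission delay per hop = L/R = 80000/4700000 = 17.0213 ms; 2 hops → 34.0426 ms.
Propagation delays (d/s per hop): 120, 120 ms; sum = 240 ms.
End-to-end = 274 ms.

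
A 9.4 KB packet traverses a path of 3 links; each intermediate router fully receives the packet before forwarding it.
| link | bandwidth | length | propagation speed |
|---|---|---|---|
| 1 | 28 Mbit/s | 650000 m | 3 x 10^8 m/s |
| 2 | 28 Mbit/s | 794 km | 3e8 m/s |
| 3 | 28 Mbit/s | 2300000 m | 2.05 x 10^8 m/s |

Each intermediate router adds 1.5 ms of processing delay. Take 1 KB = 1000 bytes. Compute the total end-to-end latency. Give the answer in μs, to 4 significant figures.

27090 μs

L = 75200 bits.
Transmission delay per hop = L/R = 75200/28000000 = 2685.71 μs; 3 hops → 8057.14 μs.
Propagation delays (d/s per hop): 2166.67, 2646.67, 11219.5 μs; sum = 16032.8 μs.
Processing at 2 router(s): 2 × 1.5 ms = 3000 μs.
End-to-end = 27090 μs.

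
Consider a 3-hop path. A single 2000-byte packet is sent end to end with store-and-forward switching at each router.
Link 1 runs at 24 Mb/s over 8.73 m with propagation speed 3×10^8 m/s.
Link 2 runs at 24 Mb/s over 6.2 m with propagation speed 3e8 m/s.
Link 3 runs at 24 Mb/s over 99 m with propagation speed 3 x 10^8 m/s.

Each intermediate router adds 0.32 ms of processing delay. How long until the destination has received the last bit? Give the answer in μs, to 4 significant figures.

L = 2000 × 8 = 16000 bits.
Transmission delay per hop = L/R = 16000/24000000 = 666.667 μs; 3 hops → 2000 μs.
Propagation delays (d/s per hop): 0.0291, 0.0206667, 0.33 μs; sum = 0.379767 μs.
Processing at 2 router(s): 2 × 0.32 ms = 640 μs.
End-to-end = 2640 μs.

2640 μs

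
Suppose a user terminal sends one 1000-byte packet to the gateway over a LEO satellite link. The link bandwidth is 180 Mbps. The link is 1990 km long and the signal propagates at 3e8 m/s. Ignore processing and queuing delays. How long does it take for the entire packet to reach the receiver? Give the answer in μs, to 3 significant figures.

L = 1000 × 8 = 8000 bits.
Transmission delay = L/R = 8000 / 180000000 = 44.4444 μs.
Propagation delay = d/s = 1990000 m / 300000000 m/s = 6633.33 μs.
Total = 6680 μs.

6680 μs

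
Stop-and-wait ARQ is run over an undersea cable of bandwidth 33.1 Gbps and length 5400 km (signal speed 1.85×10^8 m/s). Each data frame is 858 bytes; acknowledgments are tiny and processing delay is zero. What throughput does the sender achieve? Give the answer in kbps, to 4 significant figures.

t_tx = L/R = 6864/33100000000 = 2.07372e-07 s.
t_prop = 5400000/185000000 = 0.0291892 s; RTT = 0.0583784 s.
Cycle = t_tx + RTT = 0.0583786 s.
Throughput = L / cycle = 6864 / 0.0583786 = 117.6 kbps.

117.6 kbps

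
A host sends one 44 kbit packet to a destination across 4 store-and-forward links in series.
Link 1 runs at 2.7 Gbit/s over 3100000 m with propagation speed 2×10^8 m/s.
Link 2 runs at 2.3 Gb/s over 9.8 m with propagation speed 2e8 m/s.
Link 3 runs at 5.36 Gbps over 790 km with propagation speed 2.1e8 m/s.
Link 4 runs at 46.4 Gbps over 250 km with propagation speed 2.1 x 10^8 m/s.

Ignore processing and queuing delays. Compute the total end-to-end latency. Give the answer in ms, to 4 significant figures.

20.50 ms

L = 44000 bits.
Transmission delays (L/R per hop): 0.0162963, 0.0191304, 0.00820896, 0.000948276 ms; sum = 0.044584 ms.
Propagation delays (d/s per hop): 15.5, 4.9e-05, 3.7619, 1.19048 ms; sum = 20.4524 ms.
End-to-end = 20.50 ms.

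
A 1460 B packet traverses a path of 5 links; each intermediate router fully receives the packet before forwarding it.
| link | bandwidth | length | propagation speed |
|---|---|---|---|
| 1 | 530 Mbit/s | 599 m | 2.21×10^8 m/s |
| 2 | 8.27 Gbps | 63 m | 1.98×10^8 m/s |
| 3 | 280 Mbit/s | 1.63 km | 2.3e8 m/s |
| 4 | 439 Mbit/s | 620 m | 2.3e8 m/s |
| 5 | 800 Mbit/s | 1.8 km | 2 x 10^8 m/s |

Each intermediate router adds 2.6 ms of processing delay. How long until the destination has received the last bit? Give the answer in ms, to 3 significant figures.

10.5 ms

L = 1460 × 8 = 11680 bits.
Transmission delays (L/R per hop): 0.0220377, 0.00141233, 0.0417143, 0.0266059, 0.0146 ms; sum = 0.10637 ms.
Propagation delays (d/s per hop): 0.00271041, 0.000318182, 0.00708696, 0.00269565, 0.009 ms; sum = 0.0218112 ms.
Processing at 4 router(s): 4 × 2.6 ms = 10.4 ms.
End-to-end = 10.5 ms.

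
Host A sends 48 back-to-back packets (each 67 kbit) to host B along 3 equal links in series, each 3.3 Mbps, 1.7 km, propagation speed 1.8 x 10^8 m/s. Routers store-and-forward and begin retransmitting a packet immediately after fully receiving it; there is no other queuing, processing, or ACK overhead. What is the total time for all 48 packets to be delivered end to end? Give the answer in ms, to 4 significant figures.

1015 ms

Per-hop transmission t_tx = L/R = 67000/3300000 = 20.303 ms.
Per-hop propagation t_prop = 1700/180000000 = 0.00944444 ms.
Pipeline fill: first packet needs 3·t_tx to clear all hops; remaining 47 packets each add one t_tx.
Total = (3+48-1)·t_tx + 3·t_prop = 50·20.303 + 3·0.00944444 = 1015 ms.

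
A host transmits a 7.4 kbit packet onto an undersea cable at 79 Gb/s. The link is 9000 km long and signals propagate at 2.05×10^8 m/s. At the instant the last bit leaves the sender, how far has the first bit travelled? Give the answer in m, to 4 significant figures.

t_tx = L/R = 7400/79000000000 = 9.36709e-08 s.
Distance = s × t_tx = 2.05e+08 × 9.36709e-08 = 19.20 m.

19.20 m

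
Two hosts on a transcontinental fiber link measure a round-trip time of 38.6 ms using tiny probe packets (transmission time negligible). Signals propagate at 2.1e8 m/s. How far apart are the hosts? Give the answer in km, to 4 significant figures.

4053 km

One-way propagation = RTT/2 = 19.3 ms.
d = s × t = 210000000 × 0.0193 = 4053 km.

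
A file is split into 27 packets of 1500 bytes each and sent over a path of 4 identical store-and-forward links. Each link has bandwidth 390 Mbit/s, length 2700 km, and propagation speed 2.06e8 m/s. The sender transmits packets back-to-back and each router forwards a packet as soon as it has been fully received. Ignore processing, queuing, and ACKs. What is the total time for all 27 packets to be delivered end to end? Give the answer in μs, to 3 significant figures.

Per-hop transmission t_tx = L/R = 12000/390000000 = 30.7692 μs.
Per-hop propagation t_prop = 2700000/206000000 = 13106.8 μs.
Pipeline fill: first packet needs 4·t_tx to clear all hops; remaining 26 packets each add one t_tx.
Total = (4+27-1)·t_tx + 4·t_prop = 30·30.7692 + 4·13106.8 = 53400 μs.

53400 μs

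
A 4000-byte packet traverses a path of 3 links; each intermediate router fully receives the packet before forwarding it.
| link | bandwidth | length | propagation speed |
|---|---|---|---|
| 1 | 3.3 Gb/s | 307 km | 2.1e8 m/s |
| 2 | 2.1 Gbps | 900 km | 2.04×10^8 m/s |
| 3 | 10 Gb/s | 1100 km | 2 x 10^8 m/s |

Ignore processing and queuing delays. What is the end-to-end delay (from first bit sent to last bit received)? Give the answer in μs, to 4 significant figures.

L = 4000 × 8 = 32000 bits.
Transmission delays (L/R per hop): 9.69697, 15.2381, 3.2 μs; sum = 28.1351 μs.
Propagation delays (d/s per hop): 1461.9, 4411.76, 5500 μs; sum = 11373.7 μs.
End-to-end = 11400 μs.

11400 μs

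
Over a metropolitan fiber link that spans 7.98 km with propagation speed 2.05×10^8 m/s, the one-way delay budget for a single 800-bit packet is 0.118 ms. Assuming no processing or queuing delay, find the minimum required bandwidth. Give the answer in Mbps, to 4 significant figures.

Propagation delay = 7980 / 2.05e+08 = 0.0389268 ms.
Transmission budget = 0.118 − 0.0389268 = 0.0790732 ms.
R ≥ L / t_tx = 800 bits / 7.90732e-05 s = 10.12 Mbps.

10.12 Mbps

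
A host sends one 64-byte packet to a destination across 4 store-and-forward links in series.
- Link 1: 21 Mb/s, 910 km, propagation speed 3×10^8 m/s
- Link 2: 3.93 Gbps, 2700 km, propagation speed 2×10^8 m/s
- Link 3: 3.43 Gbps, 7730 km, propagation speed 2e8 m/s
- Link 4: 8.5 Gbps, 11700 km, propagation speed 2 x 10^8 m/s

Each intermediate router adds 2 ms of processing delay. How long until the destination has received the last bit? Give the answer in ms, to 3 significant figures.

120 ms

L = 64 × 8 = 512 bits.
Transmission delays (L/R per hop): 0.024381, 0.00013028, 0.000149271, 6.02353e-05 ms; sum = 0.0247207 ms.
Propagation delays (d/s per hop): 3.03333, 13.5, 38.65, 58.5 ms; sum = 113.683 ms.
Processing at 3 router(s): 3 × 2 ms = 6 ms.
End-to-end = 120 ms.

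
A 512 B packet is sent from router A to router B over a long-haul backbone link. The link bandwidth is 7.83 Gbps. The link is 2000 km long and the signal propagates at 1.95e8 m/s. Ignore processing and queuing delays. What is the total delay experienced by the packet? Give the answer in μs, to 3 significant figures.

L = 512 × 8 = 4096 bits.
Transmission delay = L/R = 4096 / 7830000000 = 0.523116 μs.
Propagation delay = d/s = 2000000 m / 195000000 m/s = 10256.4 μs.
Total = 10300 μs.

10300 μs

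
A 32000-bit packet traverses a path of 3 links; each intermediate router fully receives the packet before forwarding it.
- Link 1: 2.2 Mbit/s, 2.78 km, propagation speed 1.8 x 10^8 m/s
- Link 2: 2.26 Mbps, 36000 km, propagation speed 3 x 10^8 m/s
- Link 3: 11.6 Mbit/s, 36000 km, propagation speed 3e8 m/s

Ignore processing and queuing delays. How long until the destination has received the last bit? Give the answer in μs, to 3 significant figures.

Transmission delays (L/R per hop): 14545.5, 14159.3, 2758.62 μs; sum = 31463.4 μs.
Propagation delays (d/s per hop): 15.4444, 120000, 120000 μs; sum = 240015 μs.
End-to-end = 271000 μs.

271000 μs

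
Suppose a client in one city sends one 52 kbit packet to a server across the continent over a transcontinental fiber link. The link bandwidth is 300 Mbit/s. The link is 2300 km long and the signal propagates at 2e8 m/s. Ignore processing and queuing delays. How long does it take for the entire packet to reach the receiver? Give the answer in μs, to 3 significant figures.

L = 52000 bits.
Transmission delay = L/R = 52000 / 300000000 = 173.333 μs.
Propagation delay = d/s = 2300000 m / 200000000 m/s = 11500 μs.
Total = 11700 μs.

11700 μs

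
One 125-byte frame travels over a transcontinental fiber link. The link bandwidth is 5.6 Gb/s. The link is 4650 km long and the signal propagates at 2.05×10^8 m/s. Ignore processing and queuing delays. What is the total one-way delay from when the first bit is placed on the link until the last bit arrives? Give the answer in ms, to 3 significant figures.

22.7 ms

L = 125 × 8 = 1000 bits.
Transmission delay = L/R = 1000 / 5600000000 = 0.000178571 ms.
Propagation delay = d/s = 4650000 m / 2.05e+08 m/s = 22.6829 ms.
Total = 22.7 ms.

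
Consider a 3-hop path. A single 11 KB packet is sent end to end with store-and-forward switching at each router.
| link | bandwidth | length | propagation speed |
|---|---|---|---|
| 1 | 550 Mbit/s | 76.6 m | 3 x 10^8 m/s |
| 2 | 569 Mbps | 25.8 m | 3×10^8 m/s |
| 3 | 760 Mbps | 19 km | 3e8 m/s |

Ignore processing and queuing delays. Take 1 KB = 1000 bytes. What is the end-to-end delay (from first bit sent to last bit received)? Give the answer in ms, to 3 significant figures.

0.494 ms

L = 88000 bits.
Transmission delays (L/R per hop): 0.16, 0.154657, 0.115789 ms; sum = 0.430447 ms.
Propagation delays (d/s per hop): 0.000255333, 8.6e-05, 0.0633333 ms; sum = 0.0636747 ms.
End-to-end = 0.494 ms.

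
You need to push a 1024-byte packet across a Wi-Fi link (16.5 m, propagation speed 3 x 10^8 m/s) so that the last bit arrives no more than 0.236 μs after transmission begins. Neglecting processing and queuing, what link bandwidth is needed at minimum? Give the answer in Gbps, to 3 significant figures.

L = 8192 bits.
Propagation delay = 16.5 / 300000000 = 0.055 μs.
Transmission budget = 0.236 − 0.055 = 0.181 μs.
R ≥ L / t_tx = 8192 bits / 1.81e-07 s = 45.3 Gbps.

45.3 Gbps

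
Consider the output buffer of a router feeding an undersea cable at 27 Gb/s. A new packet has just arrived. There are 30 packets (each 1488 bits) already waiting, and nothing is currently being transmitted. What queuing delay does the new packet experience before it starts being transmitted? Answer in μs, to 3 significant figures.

Each queued packet: L/R = 1488/27000000000 = 0.0551111 μs.
30 queued → 1.65333 μs.
Queuing delay = 1.65 μs.

1.65 μs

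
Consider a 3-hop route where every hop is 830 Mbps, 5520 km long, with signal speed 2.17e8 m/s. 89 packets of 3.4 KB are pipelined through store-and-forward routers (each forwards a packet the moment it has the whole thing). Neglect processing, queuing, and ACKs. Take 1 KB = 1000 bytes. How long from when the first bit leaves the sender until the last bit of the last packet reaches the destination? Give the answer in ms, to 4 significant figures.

Per-hop transmission t_tx = L/R = 27200/830000000 = 0.0327711 ms.
Per-hop propagation t_prop = 5520000/217000000 = 25.4378 ms.
Pipeline fill: first packet needs 3·t_tx to clear all hops; remaining 88 packets each add one t_tx.
Total = (3+89-1)·t_tx + 3·t_prop = 91·0.0327711 + 3·25.4378 = 79.30 ms.

79.30 ms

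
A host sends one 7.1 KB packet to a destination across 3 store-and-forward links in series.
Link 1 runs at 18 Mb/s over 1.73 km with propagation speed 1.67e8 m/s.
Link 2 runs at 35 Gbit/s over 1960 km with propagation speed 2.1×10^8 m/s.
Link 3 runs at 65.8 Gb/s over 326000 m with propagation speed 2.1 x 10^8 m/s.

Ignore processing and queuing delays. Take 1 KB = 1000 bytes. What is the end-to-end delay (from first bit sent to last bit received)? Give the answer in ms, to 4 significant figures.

L = 56800 bits.
Transmission delays (L/R per hop): 3.15556, 0.00162286, 0.000863222 ms; sum = 3.15804 ms.
Propagation delays (d/s per hop): 0.0103593, 9.33333, 1.55238 ms; sum = 10.8961 ms.
End-to-end = 14.05 ms.

14.05 ms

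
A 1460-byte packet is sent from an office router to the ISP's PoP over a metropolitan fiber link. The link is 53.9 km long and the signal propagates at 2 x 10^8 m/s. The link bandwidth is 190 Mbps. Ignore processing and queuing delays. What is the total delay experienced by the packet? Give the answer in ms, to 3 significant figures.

0.331 ms

L = 1460 × 8 = 11680 bits.
Transmission delay = L/R = 11680 / 190000000 = 0.0614737 ms.
Propagation delay = d/s = 53900 m / 200000000 m/s = 0.2695 ms.
Total = 0.331 ms.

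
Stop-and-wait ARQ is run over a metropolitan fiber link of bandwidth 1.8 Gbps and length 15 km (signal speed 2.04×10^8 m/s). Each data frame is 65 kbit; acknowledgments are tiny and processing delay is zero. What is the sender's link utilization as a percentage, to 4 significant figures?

t_tx = L/R = 65000/1800000000 = 3.61111e-05 s.
t_prop = 15000/204000000 = 7.35294e-05 s; RTT = 0.000147059 s.
Cycle = t_tx + RTT = 0.00018317 s.
Utilization = t_tx / cycle = 3.61111e-05/0.00018317 = 19.71 %.

19.71 %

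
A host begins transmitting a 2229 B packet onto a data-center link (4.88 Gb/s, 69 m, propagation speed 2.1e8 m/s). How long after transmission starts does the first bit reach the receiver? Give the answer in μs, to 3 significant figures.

0.329 μs

First bit experiences only propagation delay: d/s = 69/210000000 = 0.329 μs.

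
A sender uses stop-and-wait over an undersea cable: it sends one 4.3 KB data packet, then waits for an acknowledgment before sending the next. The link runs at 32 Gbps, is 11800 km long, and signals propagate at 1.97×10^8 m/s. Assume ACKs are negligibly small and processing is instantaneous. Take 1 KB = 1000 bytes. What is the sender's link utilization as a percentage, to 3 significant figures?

t_tx = L/R = 34400/32000000000 = 1.075e-06 s.
t_prop = 11800000/197000000 = 0.0598985 s; RTT = 0.119797 s.
Cycle = t_tx + RTT = 0.119798 s.
Utilization = t_tx / cycle = 1.075e-06/0.119798 = 0.000897 %.

0.000897 %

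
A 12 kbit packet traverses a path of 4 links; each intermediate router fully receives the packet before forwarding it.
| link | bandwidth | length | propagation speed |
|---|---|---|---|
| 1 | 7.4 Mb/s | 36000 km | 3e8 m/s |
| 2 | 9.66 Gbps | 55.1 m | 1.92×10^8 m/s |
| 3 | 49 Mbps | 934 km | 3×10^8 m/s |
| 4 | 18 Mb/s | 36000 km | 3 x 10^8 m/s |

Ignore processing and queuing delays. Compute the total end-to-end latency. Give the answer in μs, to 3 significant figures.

246000 μs

L = 12000 bits.
Transmission delays (L/R per hop): 1621.62, 1.24224, 244.898, 666.667 μs; sum = 2534.43 μs.
Propagation delays (d/s per hop): 120000, 0.286979, 3113.33, 120000 μs; sum = 243114 μs.
End-to-end = 246000 μs.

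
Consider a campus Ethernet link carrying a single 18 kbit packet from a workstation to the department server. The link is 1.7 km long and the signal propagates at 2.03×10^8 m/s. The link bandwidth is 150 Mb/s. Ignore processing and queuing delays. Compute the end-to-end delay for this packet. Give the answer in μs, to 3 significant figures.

L = 18000 bits.
Transmission delay = L/R = 18000 / 150000000 = 120 μs.
Propagation delay = d/s = 1700 m / 2.03e+08 m/s = 8.37438 μs.
Total = 128 μs.

128 μs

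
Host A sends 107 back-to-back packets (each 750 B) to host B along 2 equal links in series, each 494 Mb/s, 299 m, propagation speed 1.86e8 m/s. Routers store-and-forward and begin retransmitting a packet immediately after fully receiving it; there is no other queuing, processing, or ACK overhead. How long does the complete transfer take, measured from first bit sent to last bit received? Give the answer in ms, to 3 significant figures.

1.31 ms

Per-hop transmission t_tx = L/R = 6000/494000000 = 0.0121457 ms.
Per-hop propagation t_prop = 299/186000000 = 0.00160753 ms.
Pipeline fill: first packet needs 2·t_tx to clear all hops; remaining 106 packets each add one t_tx.
Total = (2+107-1)·t_tx + 2·t_prop = 108·0.0121457 + 2·0.00160753 = 1.31 ms.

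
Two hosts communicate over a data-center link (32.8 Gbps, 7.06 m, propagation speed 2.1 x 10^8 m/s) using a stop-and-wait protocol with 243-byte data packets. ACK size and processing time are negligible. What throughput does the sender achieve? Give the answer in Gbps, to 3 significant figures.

15.4 Gbps

t_tx = L/R = 1944/3.28e+10 = 5.92683e-08 s.
t_prop = 7.06/210000000 = 3.3619e-08 s; RTT = 6.72381e-08 s.
Cycle = t_tx + RTT = 1.26506e-07 s.
Throughput = L / cycle = 1944 / 1.26506e-07 = 15.4 Gbps.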